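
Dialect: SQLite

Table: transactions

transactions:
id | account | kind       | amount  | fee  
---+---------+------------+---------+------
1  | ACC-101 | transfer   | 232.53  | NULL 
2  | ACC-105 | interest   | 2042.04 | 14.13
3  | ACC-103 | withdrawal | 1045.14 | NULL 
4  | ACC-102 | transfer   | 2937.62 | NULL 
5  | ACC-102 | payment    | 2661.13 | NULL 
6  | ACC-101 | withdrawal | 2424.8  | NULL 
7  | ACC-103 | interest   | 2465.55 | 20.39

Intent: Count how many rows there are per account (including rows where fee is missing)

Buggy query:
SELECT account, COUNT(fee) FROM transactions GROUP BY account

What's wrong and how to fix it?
Bug: COUNT(fee) skips NULLs, so groups with missing fee are undercounted

Fix: Use COUNT(*) to count all rows regardless of NULL

Corrected query:
SELECT account, COUNT(*) FROM transactions GROUP BY account

Result:
account | COUNT(*)
--------+---------
ACC-101 | 2       
ACC-102 | 2       
ACC-103 | 2       
ACC-105 | 1       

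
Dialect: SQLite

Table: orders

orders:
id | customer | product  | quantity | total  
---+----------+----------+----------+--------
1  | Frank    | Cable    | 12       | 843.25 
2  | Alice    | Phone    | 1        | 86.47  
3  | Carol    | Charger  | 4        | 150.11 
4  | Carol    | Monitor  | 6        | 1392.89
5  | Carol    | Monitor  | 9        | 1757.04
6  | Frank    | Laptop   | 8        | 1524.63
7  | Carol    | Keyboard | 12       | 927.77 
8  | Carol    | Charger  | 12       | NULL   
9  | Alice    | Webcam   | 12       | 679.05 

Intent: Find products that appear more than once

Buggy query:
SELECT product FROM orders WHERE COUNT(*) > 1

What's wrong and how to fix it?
Bug: WHERE can't reference COUNT(*); aggregates are computed after WHERE

Fix: Group first, then use HAVING for the count condition

Corrected query:
SELECT product FROM orders GROUP BY product HAVING COUNT(*) > 1

Result:
product
-------
Charger
Monitor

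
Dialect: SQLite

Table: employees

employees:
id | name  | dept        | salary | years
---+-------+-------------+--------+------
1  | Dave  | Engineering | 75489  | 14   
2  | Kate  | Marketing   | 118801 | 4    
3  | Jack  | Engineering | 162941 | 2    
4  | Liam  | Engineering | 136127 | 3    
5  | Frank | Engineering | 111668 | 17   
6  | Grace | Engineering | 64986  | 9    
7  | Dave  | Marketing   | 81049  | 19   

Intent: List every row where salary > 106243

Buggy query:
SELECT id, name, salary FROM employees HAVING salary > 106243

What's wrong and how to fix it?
Bug: HAVING filters the output of aggregation, but this query has no GROUP BY and no aggregate functions, so SQLite rejects it (HAVING clause on a non-aggregate query); the condition here is per row

Fix: Use WHERE for row-level filtering

Corrected query:
SELECT id, name, salary FROM employees WHERE salary > 106243

Result:
id | name  | salary
---+-------+-------
2  | Kate  | 118801
3  | Jack  | 162941
4  | Liam  | 136127
5  | Frank | 111668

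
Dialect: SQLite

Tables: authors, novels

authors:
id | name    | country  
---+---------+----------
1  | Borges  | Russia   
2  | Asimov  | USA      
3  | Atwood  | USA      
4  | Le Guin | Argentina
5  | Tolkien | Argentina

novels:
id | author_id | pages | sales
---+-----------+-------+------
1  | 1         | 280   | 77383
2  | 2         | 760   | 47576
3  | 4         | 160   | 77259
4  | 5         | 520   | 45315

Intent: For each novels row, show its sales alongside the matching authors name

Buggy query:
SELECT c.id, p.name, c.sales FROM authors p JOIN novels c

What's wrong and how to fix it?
Bug: Missing join condition: each novels row is matched to all authors rows instead of just its own

Fix: Specify the join condition linking the foreign key to the parent id

Corrected query:
SELECT c.id, p.name, c.sales FROM authors p JOIN novels c ON c.author_id = p.id

Result:
id | name    | sales
---+---------+------
1  | Borges  | 77383
2  | Asimov  | 47576
3  | Le Guin | 77259
4  | Tolkien | 45315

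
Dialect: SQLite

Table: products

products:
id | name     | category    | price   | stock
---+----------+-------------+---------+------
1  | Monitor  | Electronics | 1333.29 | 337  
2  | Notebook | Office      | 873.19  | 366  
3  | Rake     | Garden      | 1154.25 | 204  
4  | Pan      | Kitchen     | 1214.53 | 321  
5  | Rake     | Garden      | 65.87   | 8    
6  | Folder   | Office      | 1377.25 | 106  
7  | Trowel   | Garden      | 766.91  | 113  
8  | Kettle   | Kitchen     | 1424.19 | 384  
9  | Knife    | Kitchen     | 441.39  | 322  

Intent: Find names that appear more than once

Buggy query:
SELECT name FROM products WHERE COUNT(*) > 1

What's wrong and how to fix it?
Bug: COUNT(*) is an aggregate and cannot be used in WHERE

Fix: Group first, then use HAVING for the count condition

Corrected query:
SELECT name FROM products GROUP BY name HAVING COUNT(*) > 1

Result:
name
----
Rake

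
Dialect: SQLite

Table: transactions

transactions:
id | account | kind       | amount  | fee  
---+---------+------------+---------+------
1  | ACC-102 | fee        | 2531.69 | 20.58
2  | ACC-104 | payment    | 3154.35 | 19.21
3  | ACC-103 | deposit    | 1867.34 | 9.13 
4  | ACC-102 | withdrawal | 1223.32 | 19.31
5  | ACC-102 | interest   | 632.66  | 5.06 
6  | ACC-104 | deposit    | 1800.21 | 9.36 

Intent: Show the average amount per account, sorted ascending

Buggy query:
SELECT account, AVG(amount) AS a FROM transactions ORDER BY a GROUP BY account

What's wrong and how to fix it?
Bug: ORDER BY appears before GROUP BY; SQL clause order requires GROUP BY first

Fix: Move ORDER BY to the end, after GROUP BY

Corrected query:
SELECT account, AVG(amount) AS a FROM transactions GROUP BY account ORDER BY a

Result:
account | a          
--------+------------
ACC-102 | 1462.556667
ACC-103 | 1867.34    
ACC-104 | 2477.28    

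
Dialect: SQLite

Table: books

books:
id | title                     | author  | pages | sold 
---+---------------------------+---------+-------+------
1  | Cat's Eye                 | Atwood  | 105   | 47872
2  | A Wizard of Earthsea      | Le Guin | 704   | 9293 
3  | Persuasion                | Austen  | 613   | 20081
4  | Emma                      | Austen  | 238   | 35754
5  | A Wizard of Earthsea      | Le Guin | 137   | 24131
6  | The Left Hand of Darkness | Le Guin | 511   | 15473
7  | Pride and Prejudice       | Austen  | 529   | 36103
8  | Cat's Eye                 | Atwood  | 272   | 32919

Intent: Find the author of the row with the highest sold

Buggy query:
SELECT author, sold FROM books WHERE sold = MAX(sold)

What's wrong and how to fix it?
Bug: MAX(sold) is an aggregate and cannot be used directly in WHERE

Fix: Use a subquery: WHERE sold = (SELECT MAX(sold) FROM books)

Corrected query:
SELECT author, sold FROM books WHERE sold = (SELECT MAX(sold) FROM books)

Result:
author | sold 
-------+------
Atwood | 47872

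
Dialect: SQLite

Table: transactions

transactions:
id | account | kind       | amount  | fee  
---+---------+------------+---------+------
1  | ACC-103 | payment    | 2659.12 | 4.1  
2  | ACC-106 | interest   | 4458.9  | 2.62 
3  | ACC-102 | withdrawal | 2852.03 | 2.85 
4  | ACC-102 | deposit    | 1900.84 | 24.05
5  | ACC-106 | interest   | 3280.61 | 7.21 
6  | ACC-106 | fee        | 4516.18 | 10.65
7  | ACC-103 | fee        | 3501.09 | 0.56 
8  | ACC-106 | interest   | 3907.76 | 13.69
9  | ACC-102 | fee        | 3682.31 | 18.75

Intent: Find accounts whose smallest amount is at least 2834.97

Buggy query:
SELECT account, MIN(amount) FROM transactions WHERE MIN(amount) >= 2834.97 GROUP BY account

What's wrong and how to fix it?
Bug: MIN() in WHERE is a misuse of aggregate

Fix: Use HAVING for the per-group MIN condition

Corrected query:
SELECT account, MIN(amount) FROM transactions GROUP BY account HAVING MIN(amount) >= 2834.97

Result:
account | MIN(amount)
--------+------------
ACC-106 | 3280.61    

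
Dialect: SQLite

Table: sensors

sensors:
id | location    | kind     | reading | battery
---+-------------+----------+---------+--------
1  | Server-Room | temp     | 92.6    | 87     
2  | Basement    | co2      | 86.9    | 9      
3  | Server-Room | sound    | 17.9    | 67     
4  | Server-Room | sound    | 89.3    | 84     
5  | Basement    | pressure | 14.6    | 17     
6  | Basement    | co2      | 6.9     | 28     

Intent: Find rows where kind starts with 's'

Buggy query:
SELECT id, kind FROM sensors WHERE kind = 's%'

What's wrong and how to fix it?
Bug: '=' compares the literal string including the % character; pattern matching needs LIKE

Fix: Replace '=' with LIKE so 's%' is treated as a pattern

Corrected query:
SELECT id, kind FROM sensors WHERE kind LIKE 's%'

Result:
id | kind 
---+------
3  | sound
4  | sound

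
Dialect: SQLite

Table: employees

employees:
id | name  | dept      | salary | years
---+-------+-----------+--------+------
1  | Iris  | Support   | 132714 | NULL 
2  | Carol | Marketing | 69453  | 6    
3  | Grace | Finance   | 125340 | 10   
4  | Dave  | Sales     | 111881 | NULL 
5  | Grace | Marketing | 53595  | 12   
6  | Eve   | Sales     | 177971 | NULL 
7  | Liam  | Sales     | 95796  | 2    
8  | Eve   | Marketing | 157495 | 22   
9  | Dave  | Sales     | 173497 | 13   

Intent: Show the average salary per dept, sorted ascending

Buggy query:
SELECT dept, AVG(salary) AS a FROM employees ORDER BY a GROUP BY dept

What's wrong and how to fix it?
Bug: ORDER BY appears before GROUP BY; SQL clause order requires GROUP BY first

Fix: Move ORDER BY to the end, after GROUP BY

Corrected query:
SELECT dept, AVG(salary) AS a FROM employees GROUP BY dept ORDER BY a

Result:
dept      | a           
----------+-------------
Marketing | 93514.333333
Finance   | 125340      
Support   | 132714      
Sales     | 139786.25   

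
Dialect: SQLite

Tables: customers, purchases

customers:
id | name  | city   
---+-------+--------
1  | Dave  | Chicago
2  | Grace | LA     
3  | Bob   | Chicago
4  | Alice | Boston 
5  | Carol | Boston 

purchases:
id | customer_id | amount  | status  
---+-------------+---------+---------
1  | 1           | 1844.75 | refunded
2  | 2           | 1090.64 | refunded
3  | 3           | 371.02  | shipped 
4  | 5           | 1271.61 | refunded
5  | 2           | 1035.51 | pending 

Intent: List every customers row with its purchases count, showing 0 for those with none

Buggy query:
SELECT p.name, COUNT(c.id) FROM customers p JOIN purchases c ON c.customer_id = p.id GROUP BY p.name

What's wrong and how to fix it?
Bug: INNER JOIN drops customers rows that have no matching purchases rows

Fix: Switch to LEFT JOIN to retain unmatched parent rows

Corrected query:
SELECT p.name, COUNT(c.id) FROM customers p LEFT JOIN purchases c ON c.customer_id = p.id GROUP BY p.name

Result:
name  | COUNT(c.id)
------+------------
Alice | 0          
Bob   | 1          
Carol | 1          
Dave  | 1          
Grace | 2          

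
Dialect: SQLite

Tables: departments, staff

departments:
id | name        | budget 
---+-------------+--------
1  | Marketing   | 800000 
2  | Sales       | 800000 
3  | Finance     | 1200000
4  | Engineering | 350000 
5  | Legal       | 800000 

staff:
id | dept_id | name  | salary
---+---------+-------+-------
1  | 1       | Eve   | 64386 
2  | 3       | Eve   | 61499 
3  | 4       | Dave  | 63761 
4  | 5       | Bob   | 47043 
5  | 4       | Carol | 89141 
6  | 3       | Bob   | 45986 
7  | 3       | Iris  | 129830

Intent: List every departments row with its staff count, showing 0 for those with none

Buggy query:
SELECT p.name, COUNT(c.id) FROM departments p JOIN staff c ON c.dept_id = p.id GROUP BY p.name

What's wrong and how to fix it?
Bug: INNER JOIN drops departments rows that have no matching staff rows

Fix: Use LEFT JOIN so parents without children still appear (COUNT(c.id) gives 0)

Corrected query:
SELECT p.name, COUNT(c.id) FROM departments p LEFT JOIN staff c ON c.dept_id = p.id GROUP BY p.name

Result:
name        | COUNT(c.id)
------------+------------
Engineering | 2          
Finance     | 3          
Legal       | 1          
Marketing   | 1          
Sales       | 0          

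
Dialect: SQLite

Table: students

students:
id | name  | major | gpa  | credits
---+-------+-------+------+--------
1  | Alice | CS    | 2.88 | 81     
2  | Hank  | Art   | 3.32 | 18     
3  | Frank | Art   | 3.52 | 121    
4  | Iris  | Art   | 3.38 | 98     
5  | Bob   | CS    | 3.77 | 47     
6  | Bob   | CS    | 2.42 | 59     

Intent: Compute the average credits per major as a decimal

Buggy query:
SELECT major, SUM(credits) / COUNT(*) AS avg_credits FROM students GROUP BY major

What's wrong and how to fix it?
Bug: Both operands are integers, so '/' performs integer division and truncates

Fix: Multiply by 1.0 (or CAST to REAL) to force floating-point division

Corrected query:
SELECT major, SUM(credits) * 1.0 / COUNT(*) AS avg_credits FROM students GROUP BY major

Result:
major | avg_credits
------+------------
Art   | 79         
CS    | 62.333333  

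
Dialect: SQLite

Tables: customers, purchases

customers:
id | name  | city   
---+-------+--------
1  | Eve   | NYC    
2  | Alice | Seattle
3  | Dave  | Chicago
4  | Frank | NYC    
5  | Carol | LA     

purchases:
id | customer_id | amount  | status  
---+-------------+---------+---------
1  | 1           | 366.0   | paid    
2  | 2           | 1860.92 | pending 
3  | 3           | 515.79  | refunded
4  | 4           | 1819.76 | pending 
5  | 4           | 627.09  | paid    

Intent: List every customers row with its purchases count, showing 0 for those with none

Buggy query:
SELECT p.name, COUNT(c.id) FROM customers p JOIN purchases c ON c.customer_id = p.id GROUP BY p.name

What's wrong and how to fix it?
Bug: An inner join excludes parents with zero children

Fix: Use LEFT JOIN so parents without children still appear (COUNT(c.id) gives 0)

Corrected query:
SELECT p.name, COUNT(c.id) FROM customers p LEFT JOIN purchases c ON c.customer_id = p.id GROUP BY p.name

Result:
name  | COUNT(c.id)
------+------------
Alice | 1          
Carol | 0          
Dave  | 1          
Eve   | 1          
Frank | 2          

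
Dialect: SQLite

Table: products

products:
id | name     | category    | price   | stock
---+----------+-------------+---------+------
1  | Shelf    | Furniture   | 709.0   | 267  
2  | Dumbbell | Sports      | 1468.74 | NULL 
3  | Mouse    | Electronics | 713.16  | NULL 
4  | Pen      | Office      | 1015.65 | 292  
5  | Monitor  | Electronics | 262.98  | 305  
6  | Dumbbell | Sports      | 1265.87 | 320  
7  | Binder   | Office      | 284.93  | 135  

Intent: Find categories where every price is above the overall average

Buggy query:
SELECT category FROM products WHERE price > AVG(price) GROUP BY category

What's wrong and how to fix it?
Bug: AVG() is an aggregate; it can't sit directly in WHERE

Fix: Compute the overall average in a scalar subquery and compare each group's MIN against it in HAVING

Corrected query:
SELECT category FROM products GROUP BY category HAVING MIN(price) > (SELECT AVG(price) FROM products)

Result:
category
--------
Sports  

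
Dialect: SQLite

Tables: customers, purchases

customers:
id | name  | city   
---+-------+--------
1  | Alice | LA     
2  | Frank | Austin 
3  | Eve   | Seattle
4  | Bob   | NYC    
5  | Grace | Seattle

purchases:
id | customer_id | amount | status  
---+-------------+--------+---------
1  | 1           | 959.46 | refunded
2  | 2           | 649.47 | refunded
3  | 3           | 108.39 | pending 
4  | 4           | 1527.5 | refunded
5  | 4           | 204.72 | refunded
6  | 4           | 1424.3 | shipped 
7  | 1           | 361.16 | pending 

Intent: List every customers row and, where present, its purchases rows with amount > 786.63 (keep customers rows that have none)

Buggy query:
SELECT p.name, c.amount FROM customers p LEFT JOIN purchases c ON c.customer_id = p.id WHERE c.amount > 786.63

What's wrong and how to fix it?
Bug: Filtering c.amount in WHERE discards the NULL rows produced by LEFT JOIN, turning it into an inner join

Fix: Move the right-table condition into the ON clause so unmatched parents are kept

Corrected query:
SELECT p.name, c.amount FROM customers p LEFT JOIN purchases c ON c.customer_id = p.id AND c.amount > 786.63

Result:
name  | amount
------+-------
Alice | 959.46
Frank | NULL  
Eve   | NULL  
Bob   | 1424.3
Bob   | 1527.5
Grace | NULL  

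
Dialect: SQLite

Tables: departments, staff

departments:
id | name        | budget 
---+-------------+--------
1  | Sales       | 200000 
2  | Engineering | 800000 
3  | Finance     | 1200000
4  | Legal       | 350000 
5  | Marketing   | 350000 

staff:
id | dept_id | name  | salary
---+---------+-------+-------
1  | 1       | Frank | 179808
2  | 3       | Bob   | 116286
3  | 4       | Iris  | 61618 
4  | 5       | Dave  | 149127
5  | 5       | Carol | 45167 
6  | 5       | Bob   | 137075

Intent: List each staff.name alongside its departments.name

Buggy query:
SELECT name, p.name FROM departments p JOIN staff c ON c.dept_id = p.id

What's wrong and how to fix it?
Bug: 'name' exists in both joined tables, so the database can't tell which one is meant

Fix: Qualify the column with its table alias (c.name)

Corrected query:
SELECT c.name, p.name FROM departments p JOIN staff c ON c.dept_id = p.id

Result:
name  | name     
------+----------
Frank | Sales    
Bob   | Finance  
Iris  | Legal    
Dave  | Marketing
Carol | Marketing
Bob   | Marketing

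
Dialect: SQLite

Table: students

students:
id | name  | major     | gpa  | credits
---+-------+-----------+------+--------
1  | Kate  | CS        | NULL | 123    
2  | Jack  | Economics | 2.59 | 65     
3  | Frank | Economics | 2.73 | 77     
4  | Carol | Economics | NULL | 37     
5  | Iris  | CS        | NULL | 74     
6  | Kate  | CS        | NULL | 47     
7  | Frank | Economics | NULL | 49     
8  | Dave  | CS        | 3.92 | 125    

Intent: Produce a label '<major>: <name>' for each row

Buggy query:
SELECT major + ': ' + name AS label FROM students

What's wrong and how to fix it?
Bug: '+' is numeric addition; on text columns SQLite converts them to 0 instead of concatenating

Fix: Replace + with || to concatenate text

Corrected query:
SELECT major || ': ' || name AS label FROM students

Result:
label           
----------------
CS: Kate        
Economics: Jack 
Economics: Frank
Economics: Carol
CS: Iris        
CS: Kate        
Economics: Frank
CS: Dave        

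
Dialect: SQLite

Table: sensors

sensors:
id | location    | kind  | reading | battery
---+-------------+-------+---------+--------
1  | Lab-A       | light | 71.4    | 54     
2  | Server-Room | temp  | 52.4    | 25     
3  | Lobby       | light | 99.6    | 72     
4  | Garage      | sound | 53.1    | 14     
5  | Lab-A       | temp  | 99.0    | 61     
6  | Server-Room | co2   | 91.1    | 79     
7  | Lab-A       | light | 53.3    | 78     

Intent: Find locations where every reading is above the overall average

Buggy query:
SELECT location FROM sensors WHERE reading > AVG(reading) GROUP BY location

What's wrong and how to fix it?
Bug: WHERE evaluates per row before aggregation, so AVG() is unavailable

Fix: Use a subquery for AVG and a HAVING MIN(...) filter so the condition holds for every row in the group

Corrected query:
SELECT location FROM sensors GROUP BY location HAVING MIN(reading) > (SELECT AVG(reading) FROM sensors)

Result:
location
--------
Lobby   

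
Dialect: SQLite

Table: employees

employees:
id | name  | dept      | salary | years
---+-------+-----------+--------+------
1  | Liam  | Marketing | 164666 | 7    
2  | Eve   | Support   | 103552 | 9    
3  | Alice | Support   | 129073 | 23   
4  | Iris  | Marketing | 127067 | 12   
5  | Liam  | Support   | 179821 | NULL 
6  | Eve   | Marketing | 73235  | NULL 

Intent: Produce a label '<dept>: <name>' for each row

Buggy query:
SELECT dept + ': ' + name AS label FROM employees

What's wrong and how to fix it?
Bug: '+' is numeric addition; on text columns SQLite converts them to 0 instead of concatenating

Fix: Replace + with || to concatenate text

Corrected query:
SELECT dept || ': ' || name AS label FROM employees

Result:
label          
---------------
Marketing: Liam
Support: Eve   
Support: Alice 
Marketing: Iris
Support: Liam  
Marketing: Eve 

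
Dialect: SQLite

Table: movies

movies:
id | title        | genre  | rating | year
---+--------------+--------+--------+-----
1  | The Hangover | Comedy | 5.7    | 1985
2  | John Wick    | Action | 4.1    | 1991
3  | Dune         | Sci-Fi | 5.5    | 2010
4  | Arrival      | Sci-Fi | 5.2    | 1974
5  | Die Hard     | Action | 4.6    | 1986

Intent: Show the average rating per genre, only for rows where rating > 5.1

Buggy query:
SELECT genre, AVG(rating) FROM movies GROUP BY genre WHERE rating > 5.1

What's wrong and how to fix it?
Bug: Row-level WHERE must come before GROUP BY in the clause order

Fix: Place WHERE between FROM and GROUP BY

Corrected query:
SELECT genre, AVG(rating) FROM movies WHERE rating > 5.1 GROUP BY genre

Result:
genre  | AVG(rating)
-------+------------
Comedy | 5.7        
Sci-Fi | 5.35       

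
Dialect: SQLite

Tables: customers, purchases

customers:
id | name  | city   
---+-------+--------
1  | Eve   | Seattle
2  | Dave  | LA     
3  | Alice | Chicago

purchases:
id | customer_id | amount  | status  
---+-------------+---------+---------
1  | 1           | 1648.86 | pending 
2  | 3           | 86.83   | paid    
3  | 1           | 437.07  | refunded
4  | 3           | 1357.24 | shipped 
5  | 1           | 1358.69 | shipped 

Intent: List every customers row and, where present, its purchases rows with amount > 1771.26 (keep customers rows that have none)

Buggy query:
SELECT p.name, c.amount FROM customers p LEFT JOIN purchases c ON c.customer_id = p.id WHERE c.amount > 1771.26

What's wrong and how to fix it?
Bug: Filtering c.amount in WHERE discards the NULL rows produced by LEFT JOIN, turning it into an inner join

Fix: Move the right-table condition into the ON clause so unmatched parents are kept

Corrected query:
SELECT p.name, c.amount FROM customers p LEFT JOIN purchases c ON c.customer_id = p.id AND c.amount > 1771.26

Result:
name  | amount
------+-------
Eve   | NULL  
Dave  | NULL  
Alice | NULL  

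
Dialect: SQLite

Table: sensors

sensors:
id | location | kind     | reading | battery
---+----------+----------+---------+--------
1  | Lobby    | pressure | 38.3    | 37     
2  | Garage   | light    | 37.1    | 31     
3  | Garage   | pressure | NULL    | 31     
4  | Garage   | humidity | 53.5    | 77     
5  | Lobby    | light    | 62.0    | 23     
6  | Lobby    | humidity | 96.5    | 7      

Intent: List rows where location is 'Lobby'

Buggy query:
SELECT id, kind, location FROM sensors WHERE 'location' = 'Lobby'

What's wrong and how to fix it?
Bug: Single quotes denote string literals in SQL; the column name is being compared as a constant string

Fix: Reference the column as location without single quotes

Corrected query:
SELECT id, kind, location FROM sensors WHERE location = 'Lobby'

Result:
id | kind     | location
---+----------+---------
1  | pressure | Lobby   
5  | light    | Lobby   
6  | humidity | Lobby   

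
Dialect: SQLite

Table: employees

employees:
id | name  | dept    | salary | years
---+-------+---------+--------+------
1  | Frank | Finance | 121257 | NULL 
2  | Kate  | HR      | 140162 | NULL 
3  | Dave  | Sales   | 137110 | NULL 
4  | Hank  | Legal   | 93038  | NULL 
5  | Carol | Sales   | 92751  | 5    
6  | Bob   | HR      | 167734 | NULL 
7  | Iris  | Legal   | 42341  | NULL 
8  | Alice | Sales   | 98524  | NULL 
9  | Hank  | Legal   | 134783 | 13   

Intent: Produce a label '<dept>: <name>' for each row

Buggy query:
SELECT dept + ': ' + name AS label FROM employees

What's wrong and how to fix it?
Bug: '+' is numeric addition; on text columns SQLite converts them to 0 instead of concatenating

Fix: Use the || operator for string concatenation

Corrected query:
SELECT dept || ': ' || name AS label FROM employees

Result:
label         
--------------
Finance: Frank
HR: Kate      
Sales: Dave   
Legal: Hank   
Sales: Carol  
HR: Bob       
Legal: Iris   
Sales: Alice  
Legal: Hank   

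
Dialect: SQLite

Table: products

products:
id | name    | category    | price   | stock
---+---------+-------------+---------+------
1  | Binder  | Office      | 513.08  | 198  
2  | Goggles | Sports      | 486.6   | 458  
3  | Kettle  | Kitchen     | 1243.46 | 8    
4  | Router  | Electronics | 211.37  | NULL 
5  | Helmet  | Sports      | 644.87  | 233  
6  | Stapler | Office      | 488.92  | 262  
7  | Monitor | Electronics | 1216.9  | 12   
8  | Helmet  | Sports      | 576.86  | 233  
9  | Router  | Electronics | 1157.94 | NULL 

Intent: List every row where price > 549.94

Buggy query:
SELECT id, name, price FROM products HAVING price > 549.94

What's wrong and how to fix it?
Bug: HAVING filters the output of aggregation, but this query has no GROUP BY and no aggregate functions, so SQLite rejects it (HAVING clause on a non-aggregate query); the condition here is per row

Fix: Replace HAVING with WHERE since the condition applies to individual rows

Corrected query:
SELECT id, name, price FROM products WHERE price > 549.94

Result:
id | name    | price  
---+---------+--------
3  | Kettle  | 1243.46
5  | Helmet  | 644.87 
7  | Monitor | 1216.9 
8  | Helmet  | 576.86 
9  | Router  | 1157.94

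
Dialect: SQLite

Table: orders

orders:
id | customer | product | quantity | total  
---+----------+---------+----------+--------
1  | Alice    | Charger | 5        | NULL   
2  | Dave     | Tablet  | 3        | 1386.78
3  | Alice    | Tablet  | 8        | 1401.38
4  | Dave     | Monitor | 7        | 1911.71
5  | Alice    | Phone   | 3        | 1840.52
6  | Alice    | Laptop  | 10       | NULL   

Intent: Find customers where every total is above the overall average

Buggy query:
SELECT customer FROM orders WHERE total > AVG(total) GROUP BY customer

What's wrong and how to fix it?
Bug: WHERE evaluates per row before aggregation, so AVG() is unavailable

Fix: Compute the overall average in a scalar subquery and compare each group's MIN against it in HAVING

Corrected query:
SELECT customer FROM orders GROUP BY customer HAVING MIN(total) > (SELECT AVG(total) FROM orders)

Result:
(no rows)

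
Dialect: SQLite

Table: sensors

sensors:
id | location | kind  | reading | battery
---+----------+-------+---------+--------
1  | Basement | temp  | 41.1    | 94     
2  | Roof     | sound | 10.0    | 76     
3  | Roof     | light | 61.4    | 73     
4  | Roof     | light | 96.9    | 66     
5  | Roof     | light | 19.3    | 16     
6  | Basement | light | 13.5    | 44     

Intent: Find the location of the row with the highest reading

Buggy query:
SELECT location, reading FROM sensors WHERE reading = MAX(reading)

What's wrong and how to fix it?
Bug: WHERE is evaluated per row; an aggregate over the whole table isn't defined there

Fix: Wrap MAX in a scalar subquery so WHERE compares against a single value

Corrected query:
SELECT location, reading FROM sensors WHERE reading = (SELECT MAX(reading) FROM sensors)

Result:
location | reading
---------+--------
Roof     | 96.9   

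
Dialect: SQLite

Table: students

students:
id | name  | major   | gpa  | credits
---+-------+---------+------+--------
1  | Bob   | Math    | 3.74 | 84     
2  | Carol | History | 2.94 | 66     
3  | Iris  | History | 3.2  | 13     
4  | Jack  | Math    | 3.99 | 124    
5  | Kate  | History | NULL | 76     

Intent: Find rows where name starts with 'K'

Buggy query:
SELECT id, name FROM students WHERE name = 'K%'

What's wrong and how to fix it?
Bug: Wildcards only work with LIKE; '=' treats '%' as a literal character

Fix: Use LIKE for wildcard pattern matching

Corrected query:
SELECT id, name FROM students WHERE name LIKE 'K%'

Result:
id | name
---+-----
5  | Kate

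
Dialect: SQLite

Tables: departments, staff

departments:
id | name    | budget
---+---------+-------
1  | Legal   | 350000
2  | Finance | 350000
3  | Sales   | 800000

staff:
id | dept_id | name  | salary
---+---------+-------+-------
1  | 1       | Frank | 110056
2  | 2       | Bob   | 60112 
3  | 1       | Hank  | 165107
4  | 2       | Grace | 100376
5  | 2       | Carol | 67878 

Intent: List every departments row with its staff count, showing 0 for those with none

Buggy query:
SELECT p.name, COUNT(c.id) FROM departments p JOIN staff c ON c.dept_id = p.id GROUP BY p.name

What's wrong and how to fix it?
Bug: An inner join excludes parents with zero children

Fix: Switch to LEFT JOIN to retain unmatched parent rows

Corrected query:
SELECT p.name, COUNT(c.id) FROM departments p LEFT JOIN staff c ON c.dept_id = p.id GROUP BY p.name

Result:
name    | COUNT(c.id)
--------+------------
Finance | 3          
Legal   | 2          
Sales   | 0          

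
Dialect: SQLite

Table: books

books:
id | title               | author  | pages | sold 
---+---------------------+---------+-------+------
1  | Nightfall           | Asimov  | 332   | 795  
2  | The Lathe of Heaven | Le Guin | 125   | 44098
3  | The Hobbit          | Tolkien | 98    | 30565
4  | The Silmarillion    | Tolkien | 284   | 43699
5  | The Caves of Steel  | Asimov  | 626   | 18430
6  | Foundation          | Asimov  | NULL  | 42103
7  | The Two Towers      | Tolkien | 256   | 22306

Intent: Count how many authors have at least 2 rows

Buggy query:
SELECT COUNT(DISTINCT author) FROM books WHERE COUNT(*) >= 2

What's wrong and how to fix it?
Bug: COUNT(*) cannot appear in WHERE; the per-group count doesn't exist yet

Fix: Group first with HAVING COUNT(*) >= 2, then COUNT the resulting groups

Corrected query:
SELECT COUNT(*) FROM (SELECT author FROM books GROUP BY author HAVING COUNT(*) >= 2)

Result:
COUNT(*)
--------
2       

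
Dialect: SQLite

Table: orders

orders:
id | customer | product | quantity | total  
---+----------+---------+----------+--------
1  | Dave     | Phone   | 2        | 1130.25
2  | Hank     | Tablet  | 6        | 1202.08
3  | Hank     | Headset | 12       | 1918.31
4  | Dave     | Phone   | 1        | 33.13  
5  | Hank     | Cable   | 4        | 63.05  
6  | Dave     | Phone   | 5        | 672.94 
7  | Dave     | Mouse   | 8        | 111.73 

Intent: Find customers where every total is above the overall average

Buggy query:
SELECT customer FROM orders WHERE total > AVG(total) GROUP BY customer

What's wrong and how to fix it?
Bug: WHERE evaluates per row before aggregation, so AVG() is unavailable

Fix: Use a subquery for AVG and a HAVING MIN(...) filter so the condition holds for every row in the group

Corrected query:
SELECT customer FROM orders GROUP BY customer HAVING MIN(total) > (SELECT AVG(total) FROM orders)

Result:
(no rows)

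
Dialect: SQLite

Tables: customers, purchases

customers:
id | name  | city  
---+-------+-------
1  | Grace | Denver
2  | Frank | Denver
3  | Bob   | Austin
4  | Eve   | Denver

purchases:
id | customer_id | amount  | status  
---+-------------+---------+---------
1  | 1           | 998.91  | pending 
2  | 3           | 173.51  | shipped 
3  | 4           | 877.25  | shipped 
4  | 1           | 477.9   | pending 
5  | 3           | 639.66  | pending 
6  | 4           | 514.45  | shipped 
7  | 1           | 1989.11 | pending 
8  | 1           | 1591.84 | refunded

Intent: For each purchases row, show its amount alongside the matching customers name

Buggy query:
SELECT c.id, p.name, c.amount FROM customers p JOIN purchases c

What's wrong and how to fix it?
Bug: JOIN with no ON clause produces a cartesian product; every purchases row pairs with every customers row

Fix: Add ON c.customer_id = p.id to the JOIN

Corrected query:
SELECT c.id, p.name, c.amount FROM customers p JOIN purchases c ON c.customer_id = p.id

Result:
id | name  | amount 
---+-------+--------
1  | Grace | 998.91 
2  | Bob   | 173.51 
3  | Eve   | 877.25 
4  | Grace | 477.9  
5  | Bob   | 639.66 
6  | Eve   | 514.45 
7  | Grace | 1989.11
8  | Grace | 1591.84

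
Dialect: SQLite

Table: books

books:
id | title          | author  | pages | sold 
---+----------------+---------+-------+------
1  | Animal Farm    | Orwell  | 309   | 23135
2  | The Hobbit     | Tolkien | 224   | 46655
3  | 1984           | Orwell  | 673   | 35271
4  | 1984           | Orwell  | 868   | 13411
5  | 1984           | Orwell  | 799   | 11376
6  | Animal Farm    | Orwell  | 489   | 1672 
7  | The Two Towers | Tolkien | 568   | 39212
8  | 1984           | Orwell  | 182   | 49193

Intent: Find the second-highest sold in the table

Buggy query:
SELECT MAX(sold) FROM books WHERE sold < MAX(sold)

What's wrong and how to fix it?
Bug: MAX(sold) on the right of the comparison is an aggregate-in-WHERE error

Fix: Put the inner MAX in a scalar subquery

Corrected query:
SELECT MAX(sold) FROM books WHERE sold < (SELECT MAX(sold) FROM books)

Result:
MAX(sold)
---------
46655    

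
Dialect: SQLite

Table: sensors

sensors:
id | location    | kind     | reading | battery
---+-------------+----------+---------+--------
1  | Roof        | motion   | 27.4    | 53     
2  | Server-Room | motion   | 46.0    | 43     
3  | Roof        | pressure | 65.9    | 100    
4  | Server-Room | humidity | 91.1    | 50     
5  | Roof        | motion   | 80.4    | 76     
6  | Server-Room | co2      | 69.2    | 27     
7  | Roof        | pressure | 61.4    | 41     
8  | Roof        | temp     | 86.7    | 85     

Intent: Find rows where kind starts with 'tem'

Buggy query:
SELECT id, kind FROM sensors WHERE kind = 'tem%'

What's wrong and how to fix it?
Bug: '=' compares the literal string including the % character; pattern matching needs LIKE

Fix: Use LIKE for wildcard pattern matching

Corrected query:
SELECT id, kind FROM sensors WHERE kind LIKE 'tem%'

Result:
id | kind
---+-----
8  | temp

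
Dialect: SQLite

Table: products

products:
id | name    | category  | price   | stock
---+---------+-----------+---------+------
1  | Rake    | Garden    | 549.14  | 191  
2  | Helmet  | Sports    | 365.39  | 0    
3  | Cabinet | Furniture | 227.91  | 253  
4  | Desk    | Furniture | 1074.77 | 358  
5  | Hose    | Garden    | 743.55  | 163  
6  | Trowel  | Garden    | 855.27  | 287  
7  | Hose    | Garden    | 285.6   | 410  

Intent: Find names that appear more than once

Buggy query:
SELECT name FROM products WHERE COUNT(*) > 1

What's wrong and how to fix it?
Bug: WHERE can't reference COUNT(*); aggregates are computed after WHERE

Fix: Group first, then use HAVING for the count condition

Corrected query:
SELECT name FROM products GROUP BY name HAVING COUNT(*) > 1

Result:
name
----
Hose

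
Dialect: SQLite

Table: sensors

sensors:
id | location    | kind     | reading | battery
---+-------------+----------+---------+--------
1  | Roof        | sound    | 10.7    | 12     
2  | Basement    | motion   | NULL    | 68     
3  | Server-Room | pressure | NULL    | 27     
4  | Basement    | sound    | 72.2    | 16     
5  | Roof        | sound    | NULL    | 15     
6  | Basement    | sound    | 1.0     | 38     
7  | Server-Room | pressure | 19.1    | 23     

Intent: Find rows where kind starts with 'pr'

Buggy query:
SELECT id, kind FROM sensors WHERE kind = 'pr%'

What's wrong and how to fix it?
Bug: Wildcards only work with LIKE; '=' treats '%' as a literal character

Fix: Replace '=' with LIKE so 'pr%' is treated as a pattern

Corrected query:
SELECT id, kind FROM sensors WHERE kind LIKE 'pr%'

Result:
id | kind    
---+---------
3  | pressure
7  | pressure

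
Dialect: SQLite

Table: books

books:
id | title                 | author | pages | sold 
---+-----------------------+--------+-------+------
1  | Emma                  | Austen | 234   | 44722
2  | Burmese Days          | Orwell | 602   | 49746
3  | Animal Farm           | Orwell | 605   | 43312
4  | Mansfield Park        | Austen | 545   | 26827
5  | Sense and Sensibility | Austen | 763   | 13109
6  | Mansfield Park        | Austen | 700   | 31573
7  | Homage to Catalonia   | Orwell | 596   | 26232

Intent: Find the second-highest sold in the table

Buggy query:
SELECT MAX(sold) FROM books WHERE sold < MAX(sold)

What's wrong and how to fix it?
Bug: The inner MAX is an aggregate inside WHERE, which is not allowed

Fix: Compute the overall MAX in a subquery, then take MAX of rows below it

Corrected query:
SELECT MAX(sold) FROM books WHERE sold < (SELECT MAX(sold) FROM books)

Result:
MAX(sold)
---------
44722    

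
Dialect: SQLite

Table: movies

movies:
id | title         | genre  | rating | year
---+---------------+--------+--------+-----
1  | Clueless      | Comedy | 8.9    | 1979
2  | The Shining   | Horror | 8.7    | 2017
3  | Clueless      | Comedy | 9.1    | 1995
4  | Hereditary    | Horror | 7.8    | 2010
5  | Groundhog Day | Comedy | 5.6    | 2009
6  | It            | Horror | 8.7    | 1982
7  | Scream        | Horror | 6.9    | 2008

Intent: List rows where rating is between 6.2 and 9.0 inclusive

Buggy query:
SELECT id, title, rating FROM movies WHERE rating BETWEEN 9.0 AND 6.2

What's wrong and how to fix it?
Bug: BETWEEN expects the lower bound first; with 9.0 AND 6.2 the range is empty

Fix: Swap the bounds so the smaller value comes first

Corrected query:
SELECT id, title, rating FROM movies WHERE rating BETWEEN 6.2 AND 9.0

Result:
id | title       | rating
---+-------------+-------
1  | Clueless    | 8.9   
2  | The Shining | 8.7   
4  | Hereditary  | 7.8   
6  | It          | 8.7   
7  | Scream      | 6.9   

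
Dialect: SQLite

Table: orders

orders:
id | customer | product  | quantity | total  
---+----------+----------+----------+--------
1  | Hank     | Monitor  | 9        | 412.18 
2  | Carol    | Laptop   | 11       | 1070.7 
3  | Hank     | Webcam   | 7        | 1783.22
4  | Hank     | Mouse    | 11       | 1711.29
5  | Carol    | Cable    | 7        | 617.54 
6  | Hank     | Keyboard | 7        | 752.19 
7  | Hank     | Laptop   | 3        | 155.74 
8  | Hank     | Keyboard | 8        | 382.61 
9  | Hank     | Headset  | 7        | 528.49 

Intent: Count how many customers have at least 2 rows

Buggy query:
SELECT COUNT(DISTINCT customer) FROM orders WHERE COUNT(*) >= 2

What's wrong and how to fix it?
Bug: WHERE filters individual rows, not groups, so a group-level COUNT is invalid there

Fix: Group first with HAVING COUNT(*) >= 2, then COUNT the resulting groups

Corrected query:
SELECT COUNT(*) FROM (SELECT customer FROM orders GROUP BY customer HAVING COUNT(*) >= 2)

Result:
COUNT(*)
--------
2       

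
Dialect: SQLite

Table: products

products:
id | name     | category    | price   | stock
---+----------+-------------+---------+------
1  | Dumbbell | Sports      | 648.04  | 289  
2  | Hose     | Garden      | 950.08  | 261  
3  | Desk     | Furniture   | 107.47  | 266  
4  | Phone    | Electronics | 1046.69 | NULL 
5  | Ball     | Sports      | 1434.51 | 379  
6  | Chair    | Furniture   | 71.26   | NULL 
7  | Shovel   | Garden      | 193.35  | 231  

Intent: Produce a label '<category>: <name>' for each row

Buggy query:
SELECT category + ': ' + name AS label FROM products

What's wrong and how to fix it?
Bug: SQLite uses || for string concatenation; + coerces text to numbers (yielding 0)

Fix: Use the || operator for string concatenation

Corrected query:
SELECT category || ': ' || name AS label FROM products

Result:
label             
------------------
Sports: Dumbbell  
Garden: Hose      
Furniture: Desk   
Electronics: Phone
Sports: Ball      
Furniture: Chair  
Garden: Shovel    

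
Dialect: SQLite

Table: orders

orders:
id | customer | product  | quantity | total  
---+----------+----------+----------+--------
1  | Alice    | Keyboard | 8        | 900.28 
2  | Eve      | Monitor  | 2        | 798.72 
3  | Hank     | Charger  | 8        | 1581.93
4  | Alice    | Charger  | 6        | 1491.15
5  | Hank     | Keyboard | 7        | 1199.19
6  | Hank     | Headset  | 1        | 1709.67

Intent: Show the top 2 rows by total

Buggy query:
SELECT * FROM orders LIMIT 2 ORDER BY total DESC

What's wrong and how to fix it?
Bug: LIMIT must come after ORDER BY

Fix: Sort with ORDER BY, then apply LIMIT

Corrected query:
SELECT * FROM orders ORDER BY total DESC LIMIT 2

Result:
id | customer | product | quantity | total  
---+----------+---------+----------+--------
6  | Hank     | Headset | 1        | 1709.67
3  | Hank     | Charger | 8        | 1581.93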